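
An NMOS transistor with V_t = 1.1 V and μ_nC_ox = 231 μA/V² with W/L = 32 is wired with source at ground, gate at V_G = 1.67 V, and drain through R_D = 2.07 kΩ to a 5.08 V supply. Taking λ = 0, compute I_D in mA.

V_GS = V_G = 1.67 V, so V_ov = 1.67 − 1.1 = 0.57 V.
k_n = μ_nC_ox · (W/L) = 7.392 mA/V².
Assume saturation: I_D = ½ k_n V_ov² = 0.5 × 7.392 × 0.57² = 1.2 mA, giving V_DS = V_DD − I_D R_D = 5.08 − 1.2 × 2.07 = 2.59 V.
V_DS = 2.59 V ≥ V_ov = 0.57 V, confirming saturation.

I_D = 1.20 mA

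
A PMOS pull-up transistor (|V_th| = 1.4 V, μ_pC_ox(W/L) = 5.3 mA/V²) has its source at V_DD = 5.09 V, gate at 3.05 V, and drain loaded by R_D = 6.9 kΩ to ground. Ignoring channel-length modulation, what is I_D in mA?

V_SG = V_DD − V_G = 5.09 − 3.05 = 2.04 V, so V_ov = 2.04 − 1.4 = 0.64 V.
Assume saturation: I_D = ½ k_p V_ov² = 0.5 × 5.3 × 0.64² = 1.09 mA, giving V_SD = V_DD − I_D R_D = 5.09 − 1.09 × 6.9 = -2.4 V.
But -2.4 V < V_ov = 0.64 V, so the device is actually in triode.
In triode I_D = k_p[V_ov V_SD − ½ V_SD²] and I_D = (V_DD − V_SD)/R_D. Equating: 18.3 V_SD² − 24.4 V_SD + 5.09 = 0, giving V_SD = 0.259 V (the root below V_ov).
I_D = (5.09 − 0.259) / 6.9 = 0.7 mA.

I_D = 0.700 mA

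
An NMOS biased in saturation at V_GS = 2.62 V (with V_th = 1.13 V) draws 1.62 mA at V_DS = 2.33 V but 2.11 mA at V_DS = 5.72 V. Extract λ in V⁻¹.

With V_GS fixed, I_D ∝ (1 + λ V_DS) in saturation, so I_D2/I_D1 = (1 + λ V_DS2)/(1 + λ V_DS1).
2.11/1.62 = 1.302 = (1 + 5.72 λ)/(1 + 2.33 λ).
Solving: λ (I_D1 V_DS2 − I_D2 V_DS1) = I_D2 − I_D1, so λ = (2.11 − 1.62) / (1.62 × 5.72 − 2.11 × 2.33) = 0.49 / 4.35 = 0.113 V⁻¹.

λ = 0.113 V⁻¹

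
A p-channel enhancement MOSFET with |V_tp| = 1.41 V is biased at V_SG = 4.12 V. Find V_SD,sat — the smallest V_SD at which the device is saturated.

V_SD,sat = 2.71 V

The boundary between triode and saturation is V_SD = V_SG − |V_tp| = V_ov.
V_ov = 4.12 − 1.41 = 2.71 V.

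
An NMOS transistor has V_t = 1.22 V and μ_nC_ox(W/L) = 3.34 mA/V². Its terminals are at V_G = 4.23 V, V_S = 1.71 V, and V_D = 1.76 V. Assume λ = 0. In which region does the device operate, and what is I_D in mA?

V_GS = V_G − V_S = 4.23 − 1.71 = 2.52 V; V_DS = V_D − V_S = 1.76 − 1.71 = 0.05 V.
V_ov = V_GS − V_t = 2.52 − 1.22 = 1.3 V.
Since V_DS = 0.05 V < V_ov = 1.3 V, the device is in the triode region.
I_D = k_n [V_ov · V_DS − ½ V_DS²] = 3.34 × [1.3 × 0.05 − 0.5 × 0.05²] = 0.213 mA.

Triode; I_D = 0.213 mA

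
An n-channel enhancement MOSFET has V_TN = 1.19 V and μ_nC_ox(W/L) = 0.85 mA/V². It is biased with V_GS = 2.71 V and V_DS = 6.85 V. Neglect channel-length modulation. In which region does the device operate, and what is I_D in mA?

Saturation; I_D = 0.982 mA

V_ov = V_GS − V_TN = 2.71 − 1.19 = 1.52 V.
Since V_DS = 6.85 V ≥ V_ov = 1.52 V, the device is in saturation.
I_D = ½ k_n V_ov² = 0.5 × 0.85 × 1.52² = 0.982 mA.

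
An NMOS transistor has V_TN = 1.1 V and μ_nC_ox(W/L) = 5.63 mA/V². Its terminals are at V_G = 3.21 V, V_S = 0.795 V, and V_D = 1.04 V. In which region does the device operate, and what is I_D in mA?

Triode; I_D = 1.64 mA

V_GS = V_G − V_S = 3.21 − 0.795 = 2.42 V; V_DS = V_D − V_S = 1.04 − 0.795 = 0.245 V.
V_ov = V_GS − V_TN = 2.42 − 1.1 = 1.31 V.
Since V_DS = 0.245 V < V_ov = 1.31 V, the device is in the triode region.
I_D = k_n [V_ov · V_DS − ½ V_DS²] = 5.63 × [1.31 × 0.245 − 0.5 × 0.245²] = 1.64 mA.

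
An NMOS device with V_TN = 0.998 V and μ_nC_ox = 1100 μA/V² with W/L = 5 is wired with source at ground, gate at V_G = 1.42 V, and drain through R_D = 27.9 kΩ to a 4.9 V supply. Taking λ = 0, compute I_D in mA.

I_D = 0.173 mA

V_GS = V_G = 1.42 V, so V_ov = 1.42 − 0.998 = 0.422 V.
k_n = μ_nC_ox · (W/L) = 5.5 mA/V².
Assume saturation: I_D = ½ k_n V_ov² = 0.5 × 5.5 × 0.422² = 0.49 mA, giving V_DS = V_DD − I_D R_D = 4.9 − 0.49 × 27.9 = -8.76 V.
But -8.76 V < V_ov = 0.422 V, so the device is actually in triode.
In triode I_D = k_n[V_ov V_DS − ½ V_DS²] and I_D = (V_DD − V_DS)/R_D. Equating: 76.7 V_DS² − 65.76 V_DS + 4.9 = 0, giving V_DS = 0.0825 V (the root below V_ov).
I_D = (4.9 − 0.0825) / 27.9 = 0.173 mA.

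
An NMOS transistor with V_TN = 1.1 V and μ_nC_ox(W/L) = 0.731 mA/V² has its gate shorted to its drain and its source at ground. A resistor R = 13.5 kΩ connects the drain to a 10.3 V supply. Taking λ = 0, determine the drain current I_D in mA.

I_D = 0.588 mA

With gate tied to drain, V_GS = V_DS ≥ V_GS − V_TN, so the device is in saturation.
KCL at the drain: ½ k_n (V_GS − V_TN)² = (V_DD − V_GS)/R.
Let x = V_GS − 1.1. Then 4.93 x² + x − 9.2 = 0, giving x = 1.27 V (positive root), so V_GS = 2.37 V.
I_D = (V_DD − V_GS)/R = (10.3 − 2.37) / 13.5 = 0.588 mA.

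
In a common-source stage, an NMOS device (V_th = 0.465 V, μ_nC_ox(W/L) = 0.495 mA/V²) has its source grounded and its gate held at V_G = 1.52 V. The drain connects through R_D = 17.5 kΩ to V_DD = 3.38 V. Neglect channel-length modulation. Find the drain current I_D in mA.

V_GS = V_G = 1.52 V, so V_ov = 1.52 − 0.465 = 1.05 V.
Assume saturation: I_D = ½ k_n V_ov² = 0.5 × 0.495 × 1.05² = 0.275 mA, giving V_DS = V_DD − I_D R_D = 3.38 − 0.275 × 17.5 = -1.44 V.
But -1.44 V < V_ov = 1.05 V, so the device is actually in triode.
In triode I_D = k_n[V_ov V_DS − ½ V_DS²] and I_D = (V_DD − V_DS)/R_D. Equating: 4.33 V_DS² − 10.14 V_DS + 3.38 = 0, giving V_DS = 0.403 V (the root below V_ov).
I_D = (3.38 − 0.403) / 17.5 = 0.17 mA.

I_D = 0.170 mA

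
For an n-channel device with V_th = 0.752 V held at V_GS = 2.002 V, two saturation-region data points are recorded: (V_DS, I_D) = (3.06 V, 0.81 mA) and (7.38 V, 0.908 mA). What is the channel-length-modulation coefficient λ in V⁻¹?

With V_GS fixed, I_D ∝ (1 + λ V_DS) in saturation, so I_D2/I_D1 = (1 + λ V_DS2)/(1 + λ V_DS1).
0.908/0.81 = 1.121 = (1 + 7.38 λ)/(1 + 3.06 λ).
Solving: λ (I_D1 V_DS2 − I_D2 V_DS1) = I_D2 − I_D1, so λ = (0.908 − 0.81) / (0.81 × 7.38 − 0.908 × 3.06) = 0.098 / 3.2 = 0.0306 V⁻¹.

λ = 0.0306 V⁻¹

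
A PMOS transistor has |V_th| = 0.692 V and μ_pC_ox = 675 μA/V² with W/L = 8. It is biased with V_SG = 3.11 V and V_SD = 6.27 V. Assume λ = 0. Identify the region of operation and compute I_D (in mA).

Saturation; I_D = 15.8 mA

k_p = μ_pC_ox · (W/L) = 5.4 mA/V².
V_ov = V_SG − |V_th| = 3.11 − 0.692 = 2.42 V.
Since V_SD = 6.27 V ≥ V_ov = 2.42 V, the device is in saturation.
I_D = ½ k_p V_ov² = 0.5 × 5.4 × 2.42² = 15.8 mA.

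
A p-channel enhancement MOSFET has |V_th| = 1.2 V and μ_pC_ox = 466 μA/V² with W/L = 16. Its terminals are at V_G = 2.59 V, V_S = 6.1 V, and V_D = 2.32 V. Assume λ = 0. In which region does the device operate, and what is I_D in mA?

V_SG = V_S − V_G = 6.1 − 2.59 = 3.51 V; V_SD = V_S − V_D = 6.1 − 2.32 = 3.78 V.
k_p = μ_pC_ox · (W/L) = 7.456 mA/V².
V_ov = V_SG − |V_th| = 3.51 − 1.2 = 2.31 V.
Since V_SD = 3.78 V ≥ V_ov = 2.31 V, the device is in saturation.
I_D = ½ k_p V_ov² = 0.5 × 7.456 × 2.31² = 19.9 mA.

Saturation; I_D = 19.9 mA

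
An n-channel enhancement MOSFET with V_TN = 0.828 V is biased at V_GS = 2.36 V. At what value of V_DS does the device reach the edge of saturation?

The boundary between triode and saturation is V_DS = V_GS − V_TN = V_ov.
V_ov = 2.36 − 0.828 = 1.53 V.

V_DS,sat = 1.53 V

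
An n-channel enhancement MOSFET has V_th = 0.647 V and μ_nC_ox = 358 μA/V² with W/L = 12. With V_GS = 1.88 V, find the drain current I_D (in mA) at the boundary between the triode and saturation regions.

At the boundary V_DS = V_ov = V_GS − V_th = 1.88 − 0.647 = 1.23 V.
k_n = μ_nC_ox · (W/L) = 4.296 mA/V².
I_D = ½ k_n V_ov² = 0.5 × 4.296 × 1.23² = 3.27 mA.

I_D = 3.27 mA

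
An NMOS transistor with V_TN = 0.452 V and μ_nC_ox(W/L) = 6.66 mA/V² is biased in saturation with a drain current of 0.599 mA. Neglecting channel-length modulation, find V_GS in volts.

V_GS = 0.876 V

In saturation I_D = ½ k_n (V_GS − V_TN)², so V_GS − V_TN = √(2 I_D / k_n) = √(2 × 0.599 / 6.66) = 0.424 V.
V_GS = 0.452 + 0.424 = 0.876 V.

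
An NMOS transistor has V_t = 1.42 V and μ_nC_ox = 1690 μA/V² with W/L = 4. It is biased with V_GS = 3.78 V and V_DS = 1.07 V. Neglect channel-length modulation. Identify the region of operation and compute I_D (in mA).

k_n = μ_nC_ox · (W/L) = 6.76 mA/V².
V_ov = V_GS − V_t = 3.78 − 1.42 = 2.36 V.
Since V_DS = 1.07 V < V_ov = 2.36 V, the device is in the triode region.
I_D = k_n [V_ov · V_DS − ½ V_DS²] = 6.76 × [2.36 × 1.07 − 0.5 × 1.07²] = 13.2 mA.

Triode; I_D = 13.2 mA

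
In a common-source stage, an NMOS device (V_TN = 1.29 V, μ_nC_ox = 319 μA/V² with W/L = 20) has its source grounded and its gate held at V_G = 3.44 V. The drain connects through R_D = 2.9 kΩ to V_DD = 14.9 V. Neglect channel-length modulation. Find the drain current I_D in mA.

I_D = 5.00 mA

V_GS = V_G = 3.44 V, so V_ov = 3.44 − 1.29 = 2.15 V.
k_n = μ_nC_ox · (W/L) = 6.38 mA/V².
Assume saturation: I_D = ½ k_n V_ov² = 0.5 × 6.38 × 2.15² = 14.7 mA, giving V_DS = V_DD − I_D R_D = 14.9 − 14.7 × 2.9 = -27.9 V.
But -27.9 V < V_ov = 2.15 V, so the device is actually in triode.
In triode I_D = k_n[V_ov V_DS − ½ V_DS²] and I_D = (V_DD − V_DS)/R_D. Equating: 9.25 V_DS² − 40.78 V_DS + 14.9 = 0, giving V_DS = 0.402 V (the root below V_ov).
I_D = (14.9 − 0.402) / 2.9 = 5 mA.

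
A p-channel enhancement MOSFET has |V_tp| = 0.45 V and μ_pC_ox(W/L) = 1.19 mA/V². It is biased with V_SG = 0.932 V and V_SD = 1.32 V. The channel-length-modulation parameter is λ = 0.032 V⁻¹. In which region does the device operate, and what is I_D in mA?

V_ov = V_SG − |V_tp| = 0.932 − 0.45 = 0.482 V.
Since V_SD = 1.32 V ≥ V_ov = 0.482 V, the device is in saturation.
I_D = ½ k_p V_ov² (1 + λ V_SD) = 0.5 × 1.19 × 0.482² × (1 + 0.032 × 1.32) = 0.144 mA.

Saturation; I_D = 0.144 mA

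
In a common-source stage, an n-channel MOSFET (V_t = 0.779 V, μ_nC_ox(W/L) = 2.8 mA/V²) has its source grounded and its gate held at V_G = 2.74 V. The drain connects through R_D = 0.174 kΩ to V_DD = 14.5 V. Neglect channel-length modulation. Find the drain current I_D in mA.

V_GS = V_G = 2.74 V, so V_ov = 2.74 − 0.779 = 1.96 V.
Assume saturation: I_D = ½ k_n V_ov² = 0.5 × 2.8 × 1.96² = 5.38 mA, giving V_DS = V_DD − I_D R_D = 14.5 − 5.38 × 0.174 = 13.6 V.
V_DS = 13.6 V ≥ V_ov = 1.96 V, confirming saturation.

I_D = 5.38 mA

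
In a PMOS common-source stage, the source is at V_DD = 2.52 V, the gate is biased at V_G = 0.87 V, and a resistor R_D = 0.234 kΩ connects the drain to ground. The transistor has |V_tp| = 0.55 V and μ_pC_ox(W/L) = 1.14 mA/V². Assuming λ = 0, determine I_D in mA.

V_SG = V_DD − V_G = 2.52 − 0.87 = 1.65 V, so V_ov = 1.65 − 0.55 = 1.1 V.
Assume saturation: I_D = ½ k_p V_ov² = 0.5 × 1.14 × 1.1² = 0.69 mA, giving V_SD = V_DD − I_D R_D = 2.52 − 0.69 × 0.234 = 2.36 V.
V_SD = 2.36 V ≥ V_ov = 1.1 V, confirming saturation.

I_D = 0.690 mA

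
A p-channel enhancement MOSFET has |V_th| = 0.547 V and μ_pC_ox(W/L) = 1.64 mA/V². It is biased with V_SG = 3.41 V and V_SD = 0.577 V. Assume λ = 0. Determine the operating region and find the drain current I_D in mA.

Triode; I_D = 2.44 mA

V_ov = V_SG − |V_th| = 3.41 − 0.547 = 2.86 V.
Since V_SD = 0.577 V < V_ov = 2.86 V, the device is in the triode region.
I_D = k_p [V_ov · V_SD − ½ V_SD²] = 1.64 × [2.86 × 0.577 − 0.5 × 0.577²] = 2.44 mA.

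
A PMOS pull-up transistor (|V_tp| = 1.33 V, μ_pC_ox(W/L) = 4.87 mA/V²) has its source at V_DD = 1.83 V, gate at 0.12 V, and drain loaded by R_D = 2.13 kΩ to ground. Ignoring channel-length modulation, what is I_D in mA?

V_SG = V_DD − V_G = 1.83 − 0.12 = 1.71 V, so V_ov = 1.71 − 1.33 = 0.38 V.
Assume saturation: I_D = ½ k_p V_ov² = 0.5 × 4.87 × 0.38² = 0.352 mA, giving V_SD = V_DD − I_D R_D = 1.83 − 0.352 × 2.13 = 1.08 V.
V_SD = 1.08 V ≥ V_ov = 0.38 V, confirming saturation.

I_D = 0.352 mA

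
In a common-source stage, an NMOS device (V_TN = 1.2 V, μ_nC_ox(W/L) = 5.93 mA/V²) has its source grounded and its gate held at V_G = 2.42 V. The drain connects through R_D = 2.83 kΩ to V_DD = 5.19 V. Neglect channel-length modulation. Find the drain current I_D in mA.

V_GS = V_G = 2.42 V, so V_ov = 2.42 − 1.2 = 1.22 V.
Assume saturation: I_D = ½ k_n V_ov² = 0.5 × 5.93 × 1.22² = 4.41 mA, giving V_DS = V_DD − I_D R_D = 5.19 − 4.41 × 2.83 = -7.3 V.
But -7.3 V < V_ov = 1.22 V, so the device is actually in triode.
In triode I_D = k_n[V_ov V_DS − ½ V_DS²] and I_D = (V_DD − V_DS)/R_D. Equating: 8.39 V_DS² − 21.47 V_DS + 5.19 = 0, giving V_DS = 0.27 V (the root below V_ov).
I_D = (5.19 − 0.27) / 2.83 = 1.74 mA.

I_D = 1.74 mA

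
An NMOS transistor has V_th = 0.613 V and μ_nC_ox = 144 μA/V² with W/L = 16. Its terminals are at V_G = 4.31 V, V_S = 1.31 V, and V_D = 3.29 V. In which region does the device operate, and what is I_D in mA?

Triode; I_D = 6.37 mA

V_GS = V_G − V_S = 4.31 − 1.31 = 3 V; V_DS = V_D − V_S = 3.29 − 1.31 = 1.98 V.
k_n = μ_nC_ox · (W/L) = 2.304 mA/V².
V_ov = V_GS − V_th = 3 − 0.613 = 2.39 V.
Since V_DS = 1.98 V < V_ov = 2.39 V, the device is in the triode region.
I_D = k_n [V_ov · V_DS − ½ V_DS²] = 2.304 × [2.39 × 1.98 − 0.5 × 1.98²] = 6.37 mA.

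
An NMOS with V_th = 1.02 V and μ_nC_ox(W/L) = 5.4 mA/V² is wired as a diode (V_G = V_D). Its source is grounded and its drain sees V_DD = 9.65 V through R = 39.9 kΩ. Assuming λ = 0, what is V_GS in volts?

With gate tied to drain, V_GS = V_DS ≥ V_GS − V_th, so the device is in saturation.
KCL at the drain: ½ k_n (V_GS − V_th)² = (V_DD − V_GS)/R.
Let x = V_GS − 1.02. Then 108 x² + x − 8.63 = 0, giving x = 0.278 V (positive root), so V_GS = 1.3 V.
I_D = (V_DD − V_GS)/R = (9.65 − 1.3) / 39.9 = 0.209 mA.

V_GS = 1.30 V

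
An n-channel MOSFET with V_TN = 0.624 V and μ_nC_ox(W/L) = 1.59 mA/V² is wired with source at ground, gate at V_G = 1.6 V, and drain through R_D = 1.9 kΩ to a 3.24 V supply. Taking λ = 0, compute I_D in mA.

I_D = 0.757 mA

V_GS = V_G = 1.6 V, so V_ov = 1.6 − 0.624 = 0.976 V.
Assume saturation: I_D = ½ k_n V_ov² = 0.5 × 1.59 × 0.976² = 0.757 mA, giving V_DS = V_DD − I_D R_D = 3.24 − 0.757 × 1.9 = 1.8 V.
V_DS = 1.8 V ≥ V_ov = 0.976 V, confirming saturation.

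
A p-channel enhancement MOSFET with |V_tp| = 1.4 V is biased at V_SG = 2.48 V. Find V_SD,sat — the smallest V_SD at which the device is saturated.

V_SD,sat = 1.08 V

The boundary between triode and saturation is V_SD = V_SG − |V_tp| = V_ov.
V_ov = 2.48 − 1.4 = 1.08 V.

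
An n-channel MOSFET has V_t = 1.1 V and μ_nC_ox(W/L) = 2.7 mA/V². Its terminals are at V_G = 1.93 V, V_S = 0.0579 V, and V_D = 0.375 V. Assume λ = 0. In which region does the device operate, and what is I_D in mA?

V_GS = V_G − V_S = 1.93 − 0.0579 = 1.87 V; V_DS = V_D − V_S = 0.375 − 0.0579 = 0.317 V.
V_ov = V_GS − V_t = 1.87 − 1.1 = 0.772 V.
Since V_DS = 0.317 V < V_ov = 0.772 V, the device is in the triode region.
I_D = k_n [V_ov · V_DS − ½ V_DS²] = 2.7 × [0.772 × 0.317 − 0.5 × 0.317²] = 0.525 mA.

Triode; I_D = 0.525 mA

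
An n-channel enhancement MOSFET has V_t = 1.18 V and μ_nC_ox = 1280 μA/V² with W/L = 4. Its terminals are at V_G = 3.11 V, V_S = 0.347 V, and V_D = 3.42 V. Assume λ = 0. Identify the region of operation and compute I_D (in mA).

Saturation; I_D = 6.42 mA

V_GS = V_G − V_S = 3.11 − 0.347 = 2.76 V; V_DS = V_D − V_S = 3.42 − 0.347 = 3.07 V.
k_n = μ_nC_ox · (W/L) = 5.12 mA/V².
V_ov = V_GS − V_t = 2.76 − 1.18 = 1.58 V.
Since V_DS = 3.07 V ≥ V_ov = 1.58 V, the device is in saturation.
I_D = ½ k_n V_ov² = 0.5 × 5.12 × 1.58² = 6.42 mA.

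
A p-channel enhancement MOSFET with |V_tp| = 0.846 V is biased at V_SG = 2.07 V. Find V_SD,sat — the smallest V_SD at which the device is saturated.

The boundary between triode and saturation is V_SD = V_SG − |V_tp| = V_ov.
V_ov = 2.07 − 0.846 = 1.22 V.

V_SD,sat = 1.22 V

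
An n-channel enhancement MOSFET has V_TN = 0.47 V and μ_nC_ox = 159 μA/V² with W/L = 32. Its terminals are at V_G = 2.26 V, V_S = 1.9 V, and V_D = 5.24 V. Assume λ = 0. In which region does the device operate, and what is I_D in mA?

Cutoff; I_D = 0 mA

V_GS = V_G − V_S = 2.26 − 1.9 = 0.36 V; V_DS = V_D − V_S = 5.24 − 1.9 = 3.34 V.
V_GS = 0.36 V < V_TN = 0.47 V, so the transistor is in cutoff.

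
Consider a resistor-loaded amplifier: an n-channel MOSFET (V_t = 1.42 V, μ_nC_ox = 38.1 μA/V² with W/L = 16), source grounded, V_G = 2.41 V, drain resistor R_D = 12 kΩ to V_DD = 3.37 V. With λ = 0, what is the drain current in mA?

V_GS = V_G = 2.41 V, so V_ov = 2.41 − 1.42 = 0.99 V.
k_n = μ_nC_ox · (W/L) = 0.6096 mA/V².
Assume saturation: I_D = ½ k_n V_ov² = 0.5 × 0.6096 × 0.99² = 0.299 mA, giving V_DS = V_DD − I_D R_D = 3.37 − 0.299 × 12 = -0.215 V.
But -0.215 V < V_ov = 0.99 V, so the device is actually in triode.
In triode I_D = k_n[V_ov V_DS − ½ V_DS²] and I_D = (V_DD − V_DS)/R_D. Equating: 3.66 V_DS² − 8.242 V_DS + 3.37 = 0, giving V_DS = 0.537 V (the root below V_ov).
I_D = (3.37 − 0.537) / 12 = 0.236 mA.

I_D = 0.236 mA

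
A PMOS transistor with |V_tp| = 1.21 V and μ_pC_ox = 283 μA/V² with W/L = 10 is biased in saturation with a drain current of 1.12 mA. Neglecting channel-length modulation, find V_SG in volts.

V_SG = 2.10 V

k_p = μ_pC_ox · (W/L) = 2.83 mA/V².
In saturation I_D = ½ k_p (V_SG − |V_tp|)², so V_SG − |V_tp| = √(2 I_D / k_p) = √(2 × 1.12 / 2.83) = 0.89 V.
V_SG = 1.21 + 0.89 = 2.1 V.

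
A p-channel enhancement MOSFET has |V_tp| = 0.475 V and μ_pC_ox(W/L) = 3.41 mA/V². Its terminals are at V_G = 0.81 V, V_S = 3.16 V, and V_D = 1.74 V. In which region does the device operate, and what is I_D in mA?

Triode; I_D = 5.64 mA

V_SG = V_S − V_G = 3.16 − 0.81 = 2.35 V; V_SD = V_S − V_D = 3.16 − 1.74 = 1.42 V.
V_ov = V_SG − |V_tp| = 2.35 − 0.475 = 1.88 V.
Since V_SD = 1.42 V < V_ov = 1.88 V, the device is in the triode region.
I_D = k_p [V_ov · V_SD − ½ V_SD²] = 3.41 × [1.88 × 1.42 − 0.5 × 1.42²] = 5.64 mA.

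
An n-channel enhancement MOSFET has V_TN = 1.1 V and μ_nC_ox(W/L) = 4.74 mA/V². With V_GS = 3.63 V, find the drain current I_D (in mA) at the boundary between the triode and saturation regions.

At the boundary V_DS = V_ov = V_GS − V_TN = 3.63 − 1.1 = 2.53 V.
I_D = ½ k_n V_ov² = 0.5 × 4.74 × 2.53² = 15.2 mA.

I_D = 15.2 mA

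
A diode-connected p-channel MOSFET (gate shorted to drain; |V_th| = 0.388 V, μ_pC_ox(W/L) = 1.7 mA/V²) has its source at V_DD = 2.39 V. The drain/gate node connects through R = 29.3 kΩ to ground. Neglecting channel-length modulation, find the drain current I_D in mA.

With gate tied to drain, V_SG = V_SD ≥ V_SG − |V_th|, so the device is in saturation.
KCL at the drain: ½ k_p (V_SG − |V_th|)² = (V_DD − V_SG)/R.
Let x = V_SG − 0.388. Then 24.9 x² + x − 2.002 = 0, giving x = 0.264 V (positive root), so V_SG = 0.652 V.
I_D = (V_DD − V_SG)/R = (2.39 − 0.652) / 29.3 = 0.0593 mA.

I_D = 0.0593 mA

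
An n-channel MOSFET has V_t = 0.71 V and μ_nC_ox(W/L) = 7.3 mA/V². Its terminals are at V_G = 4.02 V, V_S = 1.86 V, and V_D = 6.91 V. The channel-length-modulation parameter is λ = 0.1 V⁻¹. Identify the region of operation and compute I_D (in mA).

Saturation; I_D = 11.5 mA

V_GS = V_G − V_S = 4.02 − 1.86 = 2.16 V; V_DS = V_D − V_S = 6.91 − 1.86 = 5.05 V.
V_ov = V_GS − V_t = 2.16 − 0.71 = 1.45 V.
Since V_DS = 5.05 V ≥ V_ov = 1.45 V, the device is in saturation.
I_D = ½ k_n V_ov² (1 + λ V_DS) = 0.5 × 7.3 × 1.45² × (1 + 0.1 × 5.05) = 11.5 mA.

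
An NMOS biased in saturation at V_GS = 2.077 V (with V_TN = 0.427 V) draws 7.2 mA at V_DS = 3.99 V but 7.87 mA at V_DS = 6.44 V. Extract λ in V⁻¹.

λ = 0.0448 V⁻¹

With V_GS fixed, I_D ∝ (1 + λ V_DS) in saturation, so I_D2/I_D1 = (1 + λ V_DS2)/(1 + λ V_DS1).
7.87/7.2 = 1.093 = (1 + 6.44 λ)/(1 + 3.99 λ).
Solving: λ (I_D1 V_DS2 − I_D2 V_DS1) = I_D2 − I_D1, so λ = (7.87 − 7.2) / (7.2 × 6.44 − 7.87 × 3.99) = 0.67 / 15 = 0.0448 V⁻¹.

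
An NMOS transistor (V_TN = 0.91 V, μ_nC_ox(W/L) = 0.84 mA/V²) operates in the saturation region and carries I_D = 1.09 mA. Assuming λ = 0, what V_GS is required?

In saturation I_D = ½ k_n (V_GS − V_TN)², so V_GS − V_TN = √(2 I_D / k_n) = √(2 × 1.09 / 0.84) = 1.61 V.
V_GS = 0.91 + 1.61 = 2.52 V.

V_GS = 2.52 V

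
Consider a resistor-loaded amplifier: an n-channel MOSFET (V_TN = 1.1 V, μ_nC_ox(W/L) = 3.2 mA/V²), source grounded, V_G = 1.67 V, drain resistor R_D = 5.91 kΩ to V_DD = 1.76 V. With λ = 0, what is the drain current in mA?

I_D = 0.268 mA

V_GS = V_G = 1.67 V, so V_ov = 1.67 − 1.1 = 0.57 V.
Assume saturation: I_D = ½ k_n V_ov² = 0.5 × 3.2 × 0.57² = 0.52 mA, giving V_DS = V_DD − I_D R_D = 1.76 − 0.52 × 5.91 = -1.31 V.
But -1.31 V < V_ov = 0.57 V, so the device is actually in triode.
In triode I_D = k_n[V_ov V_DS − ½ V_DS²] and I_D = (V_DD − V_DS)/R_D. Equating: 9.46 V_DS² − 11.78 V_DS + 1.76 = 0, giving V_DS = 0.174 V (the root below V_ov).
I_D = (1.76 − 0.174) / 5.91 = 0.268 mA.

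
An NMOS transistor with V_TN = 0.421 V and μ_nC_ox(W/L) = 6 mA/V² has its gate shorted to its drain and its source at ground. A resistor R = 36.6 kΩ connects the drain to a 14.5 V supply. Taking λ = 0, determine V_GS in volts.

V_GS = 0.775 V

With gate tied to drain, V_GS = V_DS ≥ V_GS − V_TN, so the device is in saturation.
KCL at the drain: ½ k_n (V_GS − V_TN)² = (V_DD − V_GS)/R.
Let x = V_GS − 0.421. Then 110 x² + x − 14.08 = 0, giving x = 0.354 V (positive root), so V_GS = 0.775 V.
I_D = (V_DD − V_GS)/R = (14.5 − 0.775) / 36.6 = 0.375 mA.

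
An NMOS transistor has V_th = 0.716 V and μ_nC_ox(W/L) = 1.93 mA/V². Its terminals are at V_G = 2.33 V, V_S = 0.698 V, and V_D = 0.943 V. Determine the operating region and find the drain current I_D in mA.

V_GS = V_G − V_S = 2.33 − 0.698 = 1.63 V; V_DS = V_D − V_S = 0.943 − 0.698 = 0.245 V.
V_ov = V_GS − V_th = 1.63 − 0.716 = 0.916 V.
Since V_DS = 0.245 V < V_ov = 0.916 V, the device is in the triode region.
I_D = k_n [V_ov · V_DS − ½ V_DS²] = 1.93 × [0.916 × 0.245 − 0.5 × 0.245²] = 0.375 mA.

Triode; I_D = 0.375 mA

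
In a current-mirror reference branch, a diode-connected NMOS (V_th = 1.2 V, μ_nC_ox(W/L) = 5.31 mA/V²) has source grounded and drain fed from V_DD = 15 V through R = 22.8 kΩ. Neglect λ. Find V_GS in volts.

V_GS = 1.67 V

With gate tied to drain, V_GS = V_DS ≥ V_GS − V_th, so the device is in saturation.
KCL at the drain: ½ k_n (V_GS − V_th)² = (V_DD − V_GS)/R.
Let x = V_GS − 1.2. Then 60.5 x² + x − 13.8 = 0, giving x = 0.469 V (positive root), so V_GS = 1.67 V.
I_D = (V_DD − V_GS)/R = (15 − 1.67) / 22.8 = 0.585 mA.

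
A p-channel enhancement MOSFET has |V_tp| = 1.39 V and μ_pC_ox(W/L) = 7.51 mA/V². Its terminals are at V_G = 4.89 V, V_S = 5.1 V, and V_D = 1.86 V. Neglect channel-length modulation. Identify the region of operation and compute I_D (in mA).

Cutoff; I_D = 0 mA

V_SG = V_S − V_G = 5.1 − 4.89 = 0.21 V; V_SD = V_S − V_D = 5.1 − 1.86 = 3.24 V.
V_SG = 0.21 V < |V_tp| = 1.39 V, so the transistor is in cutoff.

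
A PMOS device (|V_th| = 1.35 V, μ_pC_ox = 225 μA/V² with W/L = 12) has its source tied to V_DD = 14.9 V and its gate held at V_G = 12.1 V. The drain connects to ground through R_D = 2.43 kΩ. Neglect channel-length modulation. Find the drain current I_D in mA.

V_SG = V_DD − V_G = 14.9 − 12.1 = 2.8 V, so V_ov = 2.8 − 1.35 = 1.45 V.
k_p = μ_pC_ox · (W/L) = 2.7 mA/V².
Assume saturation: I_D = ½ k_p V_ov² = 0.5 × 2.7 × 1.45² = 2.84 mA, giving V_SD = V_DD − I_D R_D = 14.9 − 2.84 × 2.43 = 8 V.
V_SD = 8 V ≥ V_ov = 1.45 V, confirming saturation.

I_D = 2.84 mA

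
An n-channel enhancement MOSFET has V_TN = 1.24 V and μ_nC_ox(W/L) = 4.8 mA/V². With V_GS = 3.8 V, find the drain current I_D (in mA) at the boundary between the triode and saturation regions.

I_D = 15.7 mA

At the boundary V_DS = V_ov = V_GS − V_TN = 3.8 − 1.24 = 2.56 V.
I_D = ½ k_n V_ov² = 0.5 × 4.8 × 2.56² = 15.7 mA.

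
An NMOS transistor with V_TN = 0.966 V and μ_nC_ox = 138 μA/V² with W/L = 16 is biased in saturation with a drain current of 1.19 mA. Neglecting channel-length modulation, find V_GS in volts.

V_GS = 2.00 V

k_n = μ_nC_ox · (W/L) = 2.208 mA/V².
In saturation I_D = ½ k_n (V_GS − V_TN)², so V_GS − V_TN = √(2 I_D / k_n) = √(2 × 1.19 / 2.208) = 1.04 V.
V_GS = 0.966 + 1.04 = 2 V.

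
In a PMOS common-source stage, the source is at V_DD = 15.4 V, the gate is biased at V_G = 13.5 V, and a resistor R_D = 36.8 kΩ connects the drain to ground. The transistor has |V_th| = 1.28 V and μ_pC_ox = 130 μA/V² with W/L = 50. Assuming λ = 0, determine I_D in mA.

I_D = 0.415 mA

V_SG = V_DD − V_G = 15.4 − 13.5 = 1.9 V, so V_ov = 1.9 − 1.28 = 0.62 V.
k_p = μ_pC_ox · (W/L) = 6.5 mA/V².
Assume saturation: I_D = ½ k_p V_ov² = 0.5 × 6.5 × 0.62² = 1.25 mA, giving V_SD = V_DD − I_D R_D = 15.4 − 1.25 × 36.8 = -30.6 V.
But -30.6 V < V_ov = 0.62 V, so the device is actually in triode.
In triode I_D = k_p[V_ov V_SD − ½ V_SD²] and I_D = (V_DD − V_SD)/R_D. Equating: 120 V_SD² − 149.3 V_SD + 15.4 = 0, giving V_SD = 0.113 V (the root below V_ov).
I_D = (15.4 − 0.113) / 36.8 = 0.415 mA.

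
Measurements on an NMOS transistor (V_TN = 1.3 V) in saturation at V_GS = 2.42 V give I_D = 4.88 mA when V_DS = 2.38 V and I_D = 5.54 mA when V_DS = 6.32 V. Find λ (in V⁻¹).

λ = 0.0374 V⁻¹

With V_GS fixed, I_D ∝ (1 + λ V_DS) in saturation, so I_D2/I_D1 = (1 + λ V_DS2)/(1 + λ V_DS1).
5.54/4.88 = 1.135 = (1 + 6.32 λ)/(1 + 2.38 λ).
Solving: λ (I_D1 V_DS2 − I_D2 V_DS1) = I_D2 − I_D1, so λ = (5.54 − 4.88) / (4.88 × 6.32 − 5.54 × 2.38) = 0.66 / 17.7 = 0.0374 V⁻¹.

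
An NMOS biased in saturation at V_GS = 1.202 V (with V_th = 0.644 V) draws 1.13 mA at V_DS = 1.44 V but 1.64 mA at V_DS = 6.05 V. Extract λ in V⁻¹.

λ = 0.114 V⁻¹

With V_GS fixed, I_D ∝ (1 + λ V_DS) in saturation, so I_D2/I_D1 = (1 + λ V_DS2)/(1 + λ V_DS1).
1.64/1.13 = 1.451 = (1 + 6.05 λ)/(1 + 1.44 λ).
Solving: λ (I_D1 V_DS2 − I_D2 V_DS1) = I_D2 − I_D1, so λ = (1.64 − 1.13) / (1.13 × 6.05 − 1.64 × 1.44) = 0.51 / 4.47 = 0.114 V⁻¹.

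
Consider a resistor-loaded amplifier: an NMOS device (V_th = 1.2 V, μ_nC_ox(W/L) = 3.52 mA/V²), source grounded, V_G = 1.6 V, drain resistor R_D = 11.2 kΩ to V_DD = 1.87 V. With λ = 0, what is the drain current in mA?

V_GS = V_G = 1.6 V, so V_ov = 1.6 − 1.2 = 0.4 V.
Assume saturation: I_D = ½ k_n V_ov² = 0.5 × 3.52 × 0.4² = 0.282 mA, giving V_DS = V_DD − I_D R_D = 1.87 − 0.282 × 11.2 = -1.28 V.
But -1.28 V < V_ov = 0.4 V, so the device is actually in triode.
In triode I_D = k_n[V_ov V_DS − ½ V_DS²] and I_D = (V_DD − V_DS)/R_D. Equating: 19.7 V_DS² − 16.77 V_DS + 1.87 = 0, giving V_DS = 0.132 V (the root below V_ov).
I_D = (1.87 − 0.132) / 11.2 = 0.155 mA.

I_D = 0.155 mA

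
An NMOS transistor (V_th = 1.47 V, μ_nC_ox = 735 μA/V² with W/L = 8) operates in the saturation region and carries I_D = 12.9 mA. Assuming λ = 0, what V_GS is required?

k_n = μ_nC_ox · (W/L) = 5.88 mA/V².
In saturation I_D = ½ k_n (V_GS − V_th)², so V_GS − V_th = √(2 I_D / k_n) = √(2 × 12.9 / 5.88) = 2.09 V.
V_GS = 1.47 + 2.09 = 3.56 V.

V_GS = 3.56 V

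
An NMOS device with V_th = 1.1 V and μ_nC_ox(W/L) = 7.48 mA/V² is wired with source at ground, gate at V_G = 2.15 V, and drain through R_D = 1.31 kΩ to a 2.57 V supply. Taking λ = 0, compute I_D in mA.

V_GS = V_G = 2.15 V, so V_ov = 2.15 − 1.1 = 1.05 V.
Assume saturation: I_D = ½ k_n V_ov² = 0.5 × 7.48 × 1.05² = 4.12 mA, giving V_DS = V_DD − I_D R_D = 2.57 − 4.12 × 1.31 = -2.83 V.
But -2.83 V < V_ov = 1.05 V, so the device is actually in triode.
In triode I_D = k_n[V_ov V_DS − ½ V_DS²] and I_D = (V_DD − V_DS)/R_D. Equating: 4.9 V_DS² − 11.29 V_DS + 2.57 = 0, giving V_DS = 0.256 V (the root below V_ov).
I_D = (2.57 − 0.256) / 1.31 = 1.77 mA.

I_D = 1.77 mA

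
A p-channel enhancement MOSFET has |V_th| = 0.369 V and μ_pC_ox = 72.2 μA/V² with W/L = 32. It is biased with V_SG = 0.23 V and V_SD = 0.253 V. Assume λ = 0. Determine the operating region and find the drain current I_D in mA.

V_SG = 0.23 V < |V_th| = 0.369 V, so the transistor is in cutoff.

Cutoff; I_D = 0 mA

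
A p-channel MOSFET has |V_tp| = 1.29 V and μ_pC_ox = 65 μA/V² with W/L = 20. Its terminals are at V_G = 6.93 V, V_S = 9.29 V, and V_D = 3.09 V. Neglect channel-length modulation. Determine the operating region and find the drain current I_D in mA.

Saturation; I_D = 0.744 mA

V_SG = V_S − V_G = 9.29 − 6.93 = 2.36 V; V_SD = V_S − V_D = 9.29 − 3.09 = 6.2 V.
k_p = μ_pC_ox · (W/L) = 1.3 mA/V².
V_ov = V_SG − |V_tp| = 2.36 − 1.29 = 1.07 V.
Since V_SD = 6.2 V ≥ V_ov = 1.07 V, the device is in saturation.
I_D = ½ k_p V_ov² = 0.5 × 1.3 × 1.07² = 0.744 mA.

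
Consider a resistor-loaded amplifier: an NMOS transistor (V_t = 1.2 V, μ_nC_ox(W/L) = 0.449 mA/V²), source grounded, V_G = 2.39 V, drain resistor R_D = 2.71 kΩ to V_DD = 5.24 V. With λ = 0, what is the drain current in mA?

V_GS = V_G = 2.39 V, so V_ov = 2.39 − 1.2 = 1.19 V.
Assume saturation: I_D = ½ k_n V_ov² = 0.5 × 0.449 × 1.19² = 0.318 mA, giving V_DS = V_DD − I_D R_D = 5.24 − 0.318 × 2.71 = 4.38 V.
V_DS = 4.38 V ≥ V_ov = 1.19 V, confirming saturation.

I_D = 0.318 mA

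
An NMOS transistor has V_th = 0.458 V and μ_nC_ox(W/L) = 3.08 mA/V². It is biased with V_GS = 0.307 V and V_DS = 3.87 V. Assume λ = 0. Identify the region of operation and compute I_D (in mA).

V_GS = 0.307 V < V_th = 0.458 V, so the transistor is in cutoff.

Cutoff; I_D = 0 mA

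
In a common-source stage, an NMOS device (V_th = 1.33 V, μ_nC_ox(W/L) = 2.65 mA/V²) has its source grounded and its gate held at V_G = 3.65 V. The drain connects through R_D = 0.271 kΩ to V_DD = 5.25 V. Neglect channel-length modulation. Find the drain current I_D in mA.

V_GS = V_G = 3.65 V, so V_ov = 3.65 − 1.33 = 2.32 V.
Assume saturation: I_D = ½ k_n V_ov² = 0.5 × 2.65 × 2.32² = 7.13 mA, giving V_DS = V_DD − I_D R_D = 5.25 − 7.13 × 0.271 = 3.32 V.
V_DS = 3.32 V ≥ V_ov = 2.32 V, confirming saturation.

I_D = 7.13 mA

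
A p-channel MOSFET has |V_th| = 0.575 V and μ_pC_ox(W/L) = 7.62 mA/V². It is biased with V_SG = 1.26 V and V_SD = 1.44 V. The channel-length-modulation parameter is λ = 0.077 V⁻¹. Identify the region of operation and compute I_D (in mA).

V_ov = V_SG − |V_th| = 1.26 − 0.575 = 0.685 V.
Since V_SD = 1.44 V ≥ V_ov = 0.685 V, the device is in saturation.
I_D = ½ k_p V_ov² (1 + λ V_SD) = 0.5 × 7.62 × 0.685² × (1 + 0.077 × 1.44) = 1.99 mA.

Saturation; I_D = 1.99 mA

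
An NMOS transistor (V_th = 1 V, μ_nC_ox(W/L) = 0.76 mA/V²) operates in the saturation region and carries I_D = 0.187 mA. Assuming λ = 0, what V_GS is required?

V_GS = 1.70 V

In saturation I_D = ½ k_n (V_GS − V_th)², so V_GS − V_th = √(2 I_D / k_n) = √(2 × 0.187 / 0.76) = 0.702 V.
V_GS = 1 + 0.702 = 1.7 V.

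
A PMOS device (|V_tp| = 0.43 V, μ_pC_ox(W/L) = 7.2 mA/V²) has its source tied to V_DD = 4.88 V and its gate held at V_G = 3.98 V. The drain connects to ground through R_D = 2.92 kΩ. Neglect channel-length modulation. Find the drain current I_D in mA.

I_D = 0.795 mA

V_SG = V_DD − V_G = 4.88 − 3.98 = 0.9 V, so V_ov = 0.9 − 0.43 = 0.47 V.
Assume saturation: I_D = ½ k_p V_ov² = 0.5 × 7.2 × 0.47² = 0.795 mA, giving V_SD = V_DD − I_D R_D = 4.88 − 0.795 × 2.92 = 2.56 V.
V_SD = 2.56 V ≥ V_ov = 0.47 V, confirming saturation.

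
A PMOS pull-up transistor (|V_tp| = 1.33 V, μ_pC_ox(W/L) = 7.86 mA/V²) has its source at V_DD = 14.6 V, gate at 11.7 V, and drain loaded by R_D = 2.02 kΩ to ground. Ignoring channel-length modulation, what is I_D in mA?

I_D = 6.87 mA

V_SG = V_DD − V_G = 14.6 − 11.7 = 2.9 V, so V_ov = 2.9 − 1.33 = 1.57 V.
Assume saturation: I_D = ½ k_p V_ov² = 0.5 × 7.86 × 1.57² = 9.69 mA, giving V_SD = V_DD − I_D R_D = 14.6 − 9.69 × 2.02 = -4.97 V.
But -4.97 V < V_ov = 1.57 V, so the device is actually in triode.
In triode I_D = k_p[V_ov V_SD − ½ V_SD²] and I_D = (V_DD − V_SD)/R_D. Equating: 7.94 V_SD² − 25.93 V_SD + 14.6 = 0, giving V_SD = 0.723 V (the root below V_ov).
I_D = (14.6 − 0.723) / 2.02 = 6.87 mA.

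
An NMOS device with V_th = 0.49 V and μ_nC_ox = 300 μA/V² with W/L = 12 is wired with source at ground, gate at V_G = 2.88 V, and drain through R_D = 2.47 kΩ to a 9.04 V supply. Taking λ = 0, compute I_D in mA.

V_GS = V_G = 2.88 V, so V_ov = 2.88 − 0.49 = 2.39 V.
k_n = μ_nC_ox · (W/L) = 3.6 mA/V².
Assume saturation: I_D = ½ k_n V_ov² = 0.5 × 3.6 × 2.39² = 10.3 mA, giving V_DS = V_DD − I_D R_D = 9.04 − 10.3 × 2.47 = -16.4 V.
But -16.4 V < V_ov = 2.39 V, so the device is actually in triode.
In triode I_D = k_n[V_ov V_DS − ½ V_DS²] and I_D = (V_DD − V_DS)/R_D. Equating: 4.45 V_DS² − 22.25 V_DS + 9.04 = 0, giving V_DS = 0.446 V (the root below V_ov).
I_D = (9.04 − 0.446) / 2.47 = 3.48 mA.

I_D = 3.48 mA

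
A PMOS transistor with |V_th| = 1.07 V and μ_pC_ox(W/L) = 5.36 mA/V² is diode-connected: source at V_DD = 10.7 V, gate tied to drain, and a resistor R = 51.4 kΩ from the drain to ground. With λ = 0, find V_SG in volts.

With gate tied to drain, V_SG = V_SD ≥ V_SG − |V_th|, so the device is in saturation.
KCL at the drain: ½ k_p (V_SG − |V_th|)² = (V_DD − V_SG)/R.
Let x = V_SG − 1.07. Then 138 x² + x − 9.63 = 0, giving x = 0.261 V (positive root), so V_SG = 1.33 V.
I_D = (V_DD − V_SG)/R = (10.7 − 1.33) / 51.4 = 0.182 mA.

V_SG = 1.33 V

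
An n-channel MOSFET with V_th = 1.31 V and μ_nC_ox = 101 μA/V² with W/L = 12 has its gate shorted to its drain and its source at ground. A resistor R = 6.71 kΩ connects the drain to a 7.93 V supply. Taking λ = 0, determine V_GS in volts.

V_GS = 2.47 V

With gate tied to drain, V_GS = V_DS ≥ V_GS − V_th, so the device is in saturation.
k_n = μ_nC_ox · (W/L) = 1.212 mA/V².
KCL at the drain: ½ k_n (V_GS − V_th)² = (V_DD − V_GS)/R.
Let x = V_GS − 1.31. Then 4.07 x² + x − 6.62 = 0, giving x = 1.16 V (positive root), so V_GS = 2.47 V.
I_D = (V_DD − V_GS)/R = (7.93 − 2.47) / 6.71 = 0.814 mA.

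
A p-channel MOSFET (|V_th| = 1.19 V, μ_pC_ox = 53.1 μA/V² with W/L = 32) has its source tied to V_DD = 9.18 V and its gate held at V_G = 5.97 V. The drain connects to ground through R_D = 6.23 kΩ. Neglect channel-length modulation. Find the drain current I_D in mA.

V_SG = V_DD − V_G = 9.18 − 5.97 = 3.21 V, so V_ov = 3.21 − 1.19 = 2.02 V.
k_p = μ_pC_ox · (W/L) = 1.699 mA/V².
Assume saturation: I_D = ½ k_p V_ov² = 0.5 × 1.699 × 2.02² = 3.47 mA, giving V_SD = V_DD − I_D R_D = 9.18 − 3.47 × 6.23 = -12.4 V.
But -12.4 V < V_ov = 2.02 V, so the device is actually in triode.
In triode I_D = k_p[V_ov V_SD − ½ V_SD²] and I_D = (V_DD − V_SD)/R_D. Equating: 5.29 V_SD² − 22.38 V_SD + 9.18 = 0, giving V_SD = 0.46 V (the root below V_ov).
I_D = (9.18 − 0.46) / 6.23 = 1.4 mA.

I_D = 1.40 mA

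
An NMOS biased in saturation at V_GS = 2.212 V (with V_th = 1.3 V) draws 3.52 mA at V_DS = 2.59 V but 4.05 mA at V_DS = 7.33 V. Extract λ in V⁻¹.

With V_GS fixed, I_D ∝ (1 + λ V_DS) in saturation, so I_D2/I_D1 = (1 + λ V_DS2)/(1 + λ V_DS1).
4.05/3.52 = 1.151 = (1 + 7.33 λ)/(1 + 2.59 λ).
Solving: λ (I_D1 V_DS2 − I_D2 V_DS1) = I_D2 − I_D1, so λ = (4.05 − 3.52) / (3.52 × 7.33 − 4.05 × 2.59) = 0.53 / 15.3 = 0.0346 V⁻¹.

λ = 0.0346 V⁻¹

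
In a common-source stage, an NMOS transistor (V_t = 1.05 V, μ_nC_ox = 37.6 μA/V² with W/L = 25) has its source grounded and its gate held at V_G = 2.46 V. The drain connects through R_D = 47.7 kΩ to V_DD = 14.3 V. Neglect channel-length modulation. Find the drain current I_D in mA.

I_D = 0.295 mA

V_GS = V_G = 2.46 V, so V_ov = 2.46 − 1.05 = 1.41 V.
k_n = μ_nC_ox · (W/L) = 0.94 mA/V².
Assume saturation: I_D = ½ k_n V_ov² = 0.5 × 0.94 × 1.41² = 0.934 mA, giving V_DS = V_DD − I_D R_D = 14.3 − 0.934 × 47.7 = -30.3 V.
But -30.3 V < V_ov = 1.41 V, so the device is actually in triode.
In triode I_D = k_n[V_ov V_DS − ½ V_DS²] and I_D = (V_DD − V_DS)/R_D. Equating: 22.4 V_DS² − 64.22 V_DS + 14.3 = 0, giving V_DS = 0.243 V (the root below V_ov).
I_D = (14.3 − 0.243) / 47.7 = 0.295 mA.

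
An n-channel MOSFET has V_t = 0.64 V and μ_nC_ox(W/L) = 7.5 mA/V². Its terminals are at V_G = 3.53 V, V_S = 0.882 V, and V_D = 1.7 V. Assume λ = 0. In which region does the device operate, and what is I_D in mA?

Triode; I_D = 9.81 mA

V_GS = V_G − V_S = 3.53 − 0.882 = 2.65 V; V_DS = V_D − V_S = 1.7 − 0.882 = 0.818 V.
V_ov = V_GS − V_t = 2.65 − 0.64 = 2.01 V.
Since V_DS = 0.818 V < V_ov = 2.01 V, the device is in the triode region.
I_D = k_n [V_ov · V_DS − ½ V_DS²] = 7.5 × [2.01 × 0.818 − 0.5 × 0.818²] = 9.81 mA.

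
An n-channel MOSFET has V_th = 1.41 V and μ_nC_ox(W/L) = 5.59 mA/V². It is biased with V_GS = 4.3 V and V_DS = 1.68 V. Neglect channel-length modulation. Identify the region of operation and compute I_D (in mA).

Triode; I_D = 19.3 mA

V_ov = V_GS − V_th = 4.3 − 1.41 = 2.89 V.
Since V_DS = 1.68 V < V_ov = 2.89 V, the device is in the triode region.
I_D = k_n [V_ov · V_DS − ½ V_DS²] = 5.59 × [2.89 × 1.68 − 0.5 × 1.68²] = 19.3 mA.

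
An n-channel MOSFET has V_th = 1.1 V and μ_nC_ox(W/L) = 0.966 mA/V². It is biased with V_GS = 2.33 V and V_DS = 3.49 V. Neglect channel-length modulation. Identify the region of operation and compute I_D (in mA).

V_ov = V_GS − V_th = 2.33 − 1.1 = 1.23 V.
Since V_DS = 3.49 V ≥ V_ov = 1.23 V, the device is in saturation.
I_D = ½ k_n V_ov² = 0.5 × 0.966 × 1.23² = 0.731 mA.

Saturation; I_D = 0.731 mA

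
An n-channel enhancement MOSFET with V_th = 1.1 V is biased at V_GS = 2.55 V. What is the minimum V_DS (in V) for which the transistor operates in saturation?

The boundary between triode and saturation is V_DS = V_GS − V_th = V_ov.
V_ov = 2.55 − 1.1 = 1.45 V.

V_DS,sat = 1.45 V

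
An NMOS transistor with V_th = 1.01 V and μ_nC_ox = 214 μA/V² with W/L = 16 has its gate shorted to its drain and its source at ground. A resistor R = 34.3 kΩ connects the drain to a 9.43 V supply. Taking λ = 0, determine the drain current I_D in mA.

With gate tied to drain, V_GS = V_DS ≥ V_GS − V_th, so the device is in saturation.
k_n = μ_nC_ox · (W/L) = 3.424 mA/V².
KCL at the drain: ½ k_n (V_GS − V_th)² = (V_DD − V_GS)/R.
Let x = V_GS − 1.01. Then 58.7 x² + x − 8.42 = 0, giving x = 0.37 V (positive root), so V_GS = 1.38 V.
I_D = (V_DD − V_GS)/R = (9.43 − 1.38) / 34.3 = 0.235 mA.

I_D = 0.235 mA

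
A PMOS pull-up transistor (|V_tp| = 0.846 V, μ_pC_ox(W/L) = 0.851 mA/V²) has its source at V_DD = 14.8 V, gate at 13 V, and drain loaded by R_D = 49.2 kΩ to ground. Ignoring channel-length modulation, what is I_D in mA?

I_D = 0.291 mA

V_SG = V_DD − V_G = 14.8 − 13 = 1.8 V, so V_ov = 1.8 − 0.846 = 0.954 V.
Assume saturation: I_D = ½ k_p V_ov² = 0.5 × 0.851 × 0.954² = 0.387 mA, giving V_SD = V_DD − I_D R_D = 14.8 − 0.387 × 49.2 = -4.25 V.
But -4.25 V < V_ov = 0.954 V, so the device is actually in triode.
In triode I_D = k_p[V_ov V_SD − ½ V_SD²] and I_D = (V_DD − V_SD)/R_D. Equating: 20.9 V_SD² − 40.94 V_SD + 14.8 = 0, giving V_SD = 0.479 V (the root below V_ov).
I_D = (14.8 − 0.479) / 49.2 = 0.291 mA.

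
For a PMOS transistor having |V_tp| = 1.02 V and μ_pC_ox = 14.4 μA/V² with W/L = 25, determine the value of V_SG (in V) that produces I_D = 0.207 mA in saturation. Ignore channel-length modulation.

k_p = μ_pC_ox · (W/L) = 0.36 mA/V².
In saturation I_D = ½ k_p (V_SG − |V_tp|)², so V_SG − |V_tp| = √(2 I_D / k_p) = √(2 × 0.207 / 0.36) = 1.07 V.
V_SG = 1.02 + 1.07 = 2.09 V.

V_SG = 2.09 V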